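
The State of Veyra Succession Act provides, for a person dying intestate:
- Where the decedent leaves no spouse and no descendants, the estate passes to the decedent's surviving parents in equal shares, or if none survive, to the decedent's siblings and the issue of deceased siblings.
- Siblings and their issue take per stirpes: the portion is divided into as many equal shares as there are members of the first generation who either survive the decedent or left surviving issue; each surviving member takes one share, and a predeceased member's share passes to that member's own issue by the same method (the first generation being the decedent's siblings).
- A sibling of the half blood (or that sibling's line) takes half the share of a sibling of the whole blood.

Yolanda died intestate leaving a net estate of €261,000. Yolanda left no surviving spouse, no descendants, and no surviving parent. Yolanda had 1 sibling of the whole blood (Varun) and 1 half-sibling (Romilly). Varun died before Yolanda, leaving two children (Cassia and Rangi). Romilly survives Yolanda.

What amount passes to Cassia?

Cassia receives €87,000.

The entire €261,000 passes to the siblings and their issue.
Counting each half-blood sibling's line as half a unit, there are 3/2 units in €261,000, so one unit is €174,000. Whole-blood lines (Varun) take €174,000 each; half-blood lines (Romilly) take €87,000 each.
Varun's share (€174,000) is divided into 2 shares of €87,000: Cassia and Rangi each take €87,000.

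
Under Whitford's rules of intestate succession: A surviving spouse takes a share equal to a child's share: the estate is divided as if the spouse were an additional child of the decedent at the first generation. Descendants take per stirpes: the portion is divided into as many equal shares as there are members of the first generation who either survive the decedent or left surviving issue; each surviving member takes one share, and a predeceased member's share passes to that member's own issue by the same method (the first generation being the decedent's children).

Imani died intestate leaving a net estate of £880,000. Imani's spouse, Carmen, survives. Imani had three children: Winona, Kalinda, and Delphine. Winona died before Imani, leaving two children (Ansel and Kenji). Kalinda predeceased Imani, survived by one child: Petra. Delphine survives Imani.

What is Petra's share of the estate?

The spouse counts as an additional share at the children's level, so there are 4 primary shares of £220,000. Carmen takes one such share (£220,000).
The children's combined portion (£660,000) is divided into 3 shares of £220,000: Delphine takes £220,000; Winona's £220,000 share passes to Winona's issue; Kalinda's £220,000 share passes to Kalinda's issue.
Winona's share (£220,000) is divided into 2 shares of £110,000: Ansel and Kenji each take £110,000.
Kalinda's share (£220,000) passes entirely to Petra.

Petra receives £220,000.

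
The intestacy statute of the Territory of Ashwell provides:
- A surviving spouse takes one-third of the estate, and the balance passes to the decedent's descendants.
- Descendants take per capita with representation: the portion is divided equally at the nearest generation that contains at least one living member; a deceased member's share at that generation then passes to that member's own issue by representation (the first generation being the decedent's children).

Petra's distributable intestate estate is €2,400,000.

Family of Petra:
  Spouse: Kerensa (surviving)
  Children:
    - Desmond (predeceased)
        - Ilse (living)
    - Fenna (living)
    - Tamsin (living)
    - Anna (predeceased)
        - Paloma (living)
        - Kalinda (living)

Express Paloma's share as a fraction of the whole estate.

Paloma receives 1/12 of the estate.

Kerensa takes one-third of €2,400,000 = €800,000. The remaining €1,600,000 passes to the descendants.
The descendants' portion (€1,600,000) is divided into 4 shares of €400,000: Fenna and Tamsin each take €400,000; Desmond's €400,000 share passes to Desmond's issue; Anna's €400,000 share passes to Anna's issue.
Desmond's share (€400,000) passes entirely to Ilse.
Anna's share (€400,000) is divided into 2 shares of €200,000: Paloma and Kalinda each take €200,000.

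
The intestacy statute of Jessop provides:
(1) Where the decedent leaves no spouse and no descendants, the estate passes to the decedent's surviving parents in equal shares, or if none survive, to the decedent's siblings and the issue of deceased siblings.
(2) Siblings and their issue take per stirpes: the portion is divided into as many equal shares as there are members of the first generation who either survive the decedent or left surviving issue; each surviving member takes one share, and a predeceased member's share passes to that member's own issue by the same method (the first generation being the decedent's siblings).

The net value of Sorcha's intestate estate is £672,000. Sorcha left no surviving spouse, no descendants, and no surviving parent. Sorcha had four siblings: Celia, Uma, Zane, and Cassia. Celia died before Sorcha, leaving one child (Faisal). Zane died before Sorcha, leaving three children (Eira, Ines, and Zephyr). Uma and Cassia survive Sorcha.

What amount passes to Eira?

Eira receives £56,000.

The entire £672,000 passes to the siblings and their issue.
That amount (£672,000) is divided into 4 shares of £168,000: Uma and Cassia each take £168,000; Celia's £168,000 share passes to Celia's issue; Zane's £168,000 share passes to Zane's issue.
Celia's share (£168,000) passes entirely to Faisal.
Zane's share (£168,000) is divided into 3 shares of £56,000: Eira, Ines, and Zephyr each take £56,000.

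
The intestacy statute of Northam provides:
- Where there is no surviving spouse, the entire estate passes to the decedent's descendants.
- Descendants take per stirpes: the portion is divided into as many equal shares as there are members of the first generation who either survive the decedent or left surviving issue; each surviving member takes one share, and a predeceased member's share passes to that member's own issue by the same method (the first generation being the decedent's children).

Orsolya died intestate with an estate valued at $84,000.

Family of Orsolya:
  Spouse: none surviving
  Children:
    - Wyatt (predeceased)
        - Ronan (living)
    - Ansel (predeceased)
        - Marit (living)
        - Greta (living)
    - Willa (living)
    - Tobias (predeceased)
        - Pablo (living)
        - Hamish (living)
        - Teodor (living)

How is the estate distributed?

Ronan: $21,000; Marit: $10,500; Greta: $10,500; Willa: $21,000; Pablo: $7,000; Hamish: $7,000; Teodor: $7,000

The entire $84,000 passes to the descendants.
That amount ($84,000) is divided into 4 shares of $21,000: Willa takes $21,000; Wyatt's $21,000 share passes to Wyatt's issue; Ansel's $21,000 share passes to Ansel's issue; Tobias's $21,000 share passes to Tobias's issue.
Wyatt's share ($21,000) passes entirely to Ronan.
Ansel's share ($21,000) is divided into 2 shares of $10,500: Marit and Greta each take $10,500.
Tobias's share ($21,000) is divided into 3 shares of $7,000: Pablo, Hamish, and Teodor each take $7,000.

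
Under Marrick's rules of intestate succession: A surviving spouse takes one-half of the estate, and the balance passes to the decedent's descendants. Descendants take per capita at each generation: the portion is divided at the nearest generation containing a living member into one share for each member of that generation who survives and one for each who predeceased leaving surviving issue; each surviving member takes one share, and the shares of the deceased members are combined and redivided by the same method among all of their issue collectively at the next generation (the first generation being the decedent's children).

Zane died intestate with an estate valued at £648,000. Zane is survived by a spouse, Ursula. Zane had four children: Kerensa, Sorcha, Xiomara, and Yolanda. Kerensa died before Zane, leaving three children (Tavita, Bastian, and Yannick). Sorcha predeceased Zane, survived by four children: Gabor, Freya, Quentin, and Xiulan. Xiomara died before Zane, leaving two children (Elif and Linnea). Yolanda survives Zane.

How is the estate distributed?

Ursula: £324,000; Tavita: £27,000; Bastian: £27,000; Yannick: £27,000; Gabor: £27,000; Freya: £27,000; Quentin: £27,000; Xiulan: £27,000; Elif: £27,000; Linnea: £27,000; Yolanda: £81,000

Ursula takes one-half of £648,000 = £324,000. The remaining £324,000 passes to the descendants.
The descendants' portion (£324,000) is divided at the children's generation into 4 shares of £81,000. Yolanda takes £81,000. The 3 shares of the deceased (Kerensa, Sorcha, and Xiomara) are combined into a pool of £243,000.
That pool (£243,000) is divided at the grandchildren's generation equally among Tavita, Bastian, Yannick, Gabor, Freya, Quentin, Xiulan, Elif, and Linnea: £27,000 each.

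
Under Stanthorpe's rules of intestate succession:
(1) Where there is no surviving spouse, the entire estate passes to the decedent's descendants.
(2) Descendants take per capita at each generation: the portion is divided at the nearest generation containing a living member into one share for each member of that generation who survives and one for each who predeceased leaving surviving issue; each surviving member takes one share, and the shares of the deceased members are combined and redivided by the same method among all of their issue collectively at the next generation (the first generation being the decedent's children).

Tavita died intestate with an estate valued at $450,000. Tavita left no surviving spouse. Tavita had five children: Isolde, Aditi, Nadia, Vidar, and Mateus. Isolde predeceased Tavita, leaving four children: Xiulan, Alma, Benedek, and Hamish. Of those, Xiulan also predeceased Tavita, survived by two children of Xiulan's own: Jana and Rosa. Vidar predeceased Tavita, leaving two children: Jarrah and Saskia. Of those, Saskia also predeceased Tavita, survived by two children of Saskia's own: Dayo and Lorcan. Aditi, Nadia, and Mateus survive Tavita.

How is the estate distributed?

Jana: $15,000; Rosa: $15,000; Alma: $30,000; Benedek: $30,000; Hamish: $30,000; Aditi: $90,000; Nadia: $90,000; Jarrah: $30,000; Dayo: $15,000; Lorcan: $15,000; Mateus: $90,000

The entire $450,000 passes to the descendants.
That amount ($450,000) is divided at the children's generation into 5 shares of $90,000. Aditi, Nadia, and Mateus each take $90,000. The 2 shares of the deceased (Isolde and Vidar) are combined into a pool of $180,000.
That pool ($180,000) is divided at the grandchildren's generation into 6 shares of $30,000. Alma, Benedek, Hamish, and Jarrah each take $30,000. The 2 shares of the deceased (Xiulan and Saskia) are combined into a pool of $60,000.
That pool ($60,000) is divided at the great-grandchildren's generation equally among Jana, Rosa, Dayo, and Lorcan: $15,000 each.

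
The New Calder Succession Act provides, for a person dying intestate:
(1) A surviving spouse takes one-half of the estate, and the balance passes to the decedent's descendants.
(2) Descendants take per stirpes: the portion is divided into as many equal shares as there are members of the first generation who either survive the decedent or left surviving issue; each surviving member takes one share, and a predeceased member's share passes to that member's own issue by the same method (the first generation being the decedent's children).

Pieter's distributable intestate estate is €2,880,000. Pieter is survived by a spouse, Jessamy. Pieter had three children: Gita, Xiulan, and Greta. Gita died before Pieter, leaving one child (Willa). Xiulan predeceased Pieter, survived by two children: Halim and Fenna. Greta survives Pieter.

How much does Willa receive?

Jessamy takes one-half of €2,880,000 = €1,440,000. The remaining €1,440,000 passes to the descendants.
The descendants' portion (€1,440,000) is divided into 3 shares of €480,000: Greta takes €480,000; Gita's €480,000 share passes to Gita's issue; Xiulan's €480,000 share passes to Xiulan's issue.
Gita's share (€480,000) passes entirely to Willa.
Xiulan's share (€480,000) is divided into 2 shares of €240,000: Halim and Fenna each take €240,000.

Willa receives €480,000.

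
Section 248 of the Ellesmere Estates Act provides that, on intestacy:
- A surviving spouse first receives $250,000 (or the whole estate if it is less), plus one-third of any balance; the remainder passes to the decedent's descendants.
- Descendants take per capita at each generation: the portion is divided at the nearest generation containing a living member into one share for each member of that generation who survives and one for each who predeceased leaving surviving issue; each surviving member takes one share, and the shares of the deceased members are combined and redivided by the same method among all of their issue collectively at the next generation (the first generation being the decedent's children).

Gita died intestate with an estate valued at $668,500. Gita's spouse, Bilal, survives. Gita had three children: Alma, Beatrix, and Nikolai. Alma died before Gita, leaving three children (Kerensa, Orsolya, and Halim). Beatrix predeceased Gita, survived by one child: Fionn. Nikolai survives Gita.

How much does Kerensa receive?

Bilal first takes $250,000, leaving a balance of $418,500. Bilal then takes one-third of the balance ($139,500), for a total of $389,500. The remaining $279,000 passes to the descendants.
The descendants' portion ($279,000) is divided at the children's generation into 3 shares of $93,000. Nikolai takes $93,000. The 2 shares of the deceased (Alma and Beatrix) are combined into a pool of $186,000.
That pool ($186,000) is divided at the grandchildren's generation equally among Kerensa, Orsolya, Halim, and Fionn: $46,500 each.

Kerensa receives $46,500.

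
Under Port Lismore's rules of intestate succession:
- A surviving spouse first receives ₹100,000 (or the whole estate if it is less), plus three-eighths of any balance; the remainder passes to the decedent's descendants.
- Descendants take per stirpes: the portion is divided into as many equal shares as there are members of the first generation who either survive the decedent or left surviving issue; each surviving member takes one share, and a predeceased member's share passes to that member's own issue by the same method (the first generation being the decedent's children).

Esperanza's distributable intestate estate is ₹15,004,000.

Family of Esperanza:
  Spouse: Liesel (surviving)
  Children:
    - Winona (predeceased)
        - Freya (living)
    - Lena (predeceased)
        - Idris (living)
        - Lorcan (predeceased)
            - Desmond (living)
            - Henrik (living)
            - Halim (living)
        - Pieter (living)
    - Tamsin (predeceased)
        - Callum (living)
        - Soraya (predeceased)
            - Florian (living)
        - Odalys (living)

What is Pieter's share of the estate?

Liesel first takes ₹100,000, leaving a balance of ₹14,904,000. Liesel then takes three-eighths of the balance (₹5,589,000), for a total of ₹5,689,000. The remaining ₹9,315,000 passes to the descendants.
The descendants' portion (₹9,315,000) is divided into 3 shares of ₹3,105,000: Winona's ₹3,105,000 share passes to Winona's issue; Lena's ₹3,105,000 share passes to Lena's issue; Tamsin's ₹3,105,000 share passes to Tamsin's issue.
Winona's share (₹3,105,000) passes entirely to Freya.
Lena's share (₹3,105,000) is divided into 3 shares of ₹1,035,000: Idris and Pieter each take ₹1,035,000; Lorcan's ₹1,035,000 share passes to Lorcan's issue.
Lorcan's share (₹1,035,000) is divided into 3 shares of ₹345,000: Desmond, Henrik, and Halim each take ₹345,000.
Tamsin's share (₹3,105,000) is divided into 3 shares of ₹1,035,000: Callum and Odalys each take ₹1,035,000; Soraya's ₹1,035,000 share passes to Soraya's issue.
Soraya's share (₹1,035,000) passes entirely to Florian.

Pieter receives ₹1,035,000.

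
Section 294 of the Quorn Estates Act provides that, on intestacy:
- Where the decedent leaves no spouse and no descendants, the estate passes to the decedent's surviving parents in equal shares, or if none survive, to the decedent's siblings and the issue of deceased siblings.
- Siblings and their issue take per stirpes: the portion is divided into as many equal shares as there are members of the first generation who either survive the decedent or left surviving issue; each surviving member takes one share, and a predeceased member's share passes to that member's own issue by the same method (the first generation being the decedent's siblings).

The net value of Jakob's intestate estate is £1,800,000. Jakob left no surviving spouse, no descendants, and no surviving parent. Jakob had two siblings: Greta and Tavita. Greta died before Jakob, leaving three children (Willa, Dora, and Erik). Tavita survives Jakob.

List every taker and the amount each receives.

Willa: £300,000; Dora: £300,000; Erik: £300,000; Tavita: £900,000

The entire £1,800,000 passes to the siblings and their issue.
That amount (£1,800,000) is divided into 2 shares of £900,000: Tavita takes £900,000; Greta's £900,000 share passes to Greta's issue.
Greta's share (£900,000) is divided into 3 shares of £300,000: Willa, Dora, and Erik each take £300,000.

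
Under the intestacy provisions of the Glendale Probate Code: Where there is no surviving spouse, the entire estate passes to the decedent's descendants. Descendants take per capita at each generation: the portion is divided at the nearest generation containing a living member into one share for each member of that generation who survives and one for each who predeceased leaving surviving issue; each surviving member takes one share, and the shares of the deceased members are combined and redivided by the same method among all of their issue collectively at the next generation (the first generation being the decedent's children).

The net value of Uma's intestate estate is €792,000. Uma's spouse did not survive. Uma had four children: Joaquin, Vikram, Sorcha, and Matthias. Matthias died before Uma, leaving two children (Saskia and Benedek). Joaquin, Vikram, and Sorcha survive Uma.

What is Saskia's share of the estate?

The entire €792,000 passes to the descendants.
That amount (€792,000) is divided at the children's generation into 4 shares of €198,000. Joaquin, Vikram, and Sorcha each take €198,000. The remaining share for the deceased Matthias (€198,000) is carried to the next generation.
That pool (€198,000) is divided at the grandchildren's generation equally among Saskia and Benedek: €99,000 each.

Saskia receives €99,000.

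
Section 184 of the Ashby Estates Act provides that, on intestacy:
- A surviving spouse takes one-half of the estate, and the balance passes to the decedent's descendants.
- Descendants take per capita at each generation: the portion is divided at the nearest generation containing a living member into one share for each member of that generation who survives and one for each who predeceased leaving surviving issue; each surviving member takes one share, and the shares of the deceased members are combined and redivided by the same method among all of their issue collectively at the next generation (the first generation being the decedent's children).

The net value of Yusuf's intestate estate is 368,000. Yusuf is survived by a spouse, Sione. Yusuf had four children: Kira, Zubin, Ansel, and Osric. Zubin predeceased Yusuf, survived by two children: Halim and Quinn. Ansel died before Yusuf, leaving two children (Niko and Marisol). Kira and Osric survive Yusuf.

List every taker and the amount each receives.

Sione takes one-half of 368,000 = 184,000. The remaining 184,000 passes to the descendants.
The descendants' portion (184,000) is divided at the children's generation into 4 shares of 46,000. Kira and Osric each take 46,000. The 2 shares of the deceased (Zubin and Ansel) are combined into a pool of 92,000.
That pool (92,000) is divided at the grandchildren's generation equally among Halim, Quinn, Niko, and Marisol: 23,000 each.

Sione: 184,000; Kira: 46,000; Halim: 23,000; Quinn: 23,000; Niko: 23,000; Marisol: 23,000; Osric: 46,000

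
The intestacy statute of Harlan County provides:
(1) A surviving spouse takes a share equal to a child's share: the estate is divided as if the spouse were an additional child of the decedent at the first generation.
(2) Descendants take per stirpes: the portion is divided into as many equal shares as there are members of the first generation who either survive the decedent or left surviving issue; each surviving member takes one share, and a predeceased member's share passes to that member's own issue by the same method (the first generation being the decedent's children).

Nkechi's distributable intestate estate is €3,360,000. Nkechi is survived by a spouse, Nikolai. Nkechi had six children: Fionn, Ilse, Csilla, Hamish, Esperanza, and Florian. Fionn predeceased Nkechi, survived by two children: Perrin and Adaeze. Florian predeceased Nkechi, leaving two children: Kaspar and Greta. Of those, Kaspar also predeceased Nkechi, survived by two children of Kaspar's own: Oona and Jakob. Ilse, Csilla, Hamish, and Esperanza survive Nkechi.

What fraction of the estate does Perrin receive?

The spouse counts as an additional share at the children's level, so there are 7 primary shares of €480,000. Nikolai takes one such share (€480,000).
The children's combined portion (€2,880,000) is divided into 6 shares of €480,000: Ilse, Csilla, Hamish, and Esperanza each take €480,000; Fionn's €480,000 share passes to Fionn's issue; Florian's €480,000 share passes to Florian's issue.
Fionn's share (€480,000) is divided into 2 shares of €240,000: Perrin and Adaeze each take €240,000.
Florian's share (€480,000) is divided into 2 shares of €240,000: Greta takes €240,000; Kaspar's €240,000 share passes to Kaspar's issue.
Kaspar's share (€240,000) is divided into 2 shares of €120,000: Oona and Jakob each take €120,000.

Perrin receives 1/14 of the estate.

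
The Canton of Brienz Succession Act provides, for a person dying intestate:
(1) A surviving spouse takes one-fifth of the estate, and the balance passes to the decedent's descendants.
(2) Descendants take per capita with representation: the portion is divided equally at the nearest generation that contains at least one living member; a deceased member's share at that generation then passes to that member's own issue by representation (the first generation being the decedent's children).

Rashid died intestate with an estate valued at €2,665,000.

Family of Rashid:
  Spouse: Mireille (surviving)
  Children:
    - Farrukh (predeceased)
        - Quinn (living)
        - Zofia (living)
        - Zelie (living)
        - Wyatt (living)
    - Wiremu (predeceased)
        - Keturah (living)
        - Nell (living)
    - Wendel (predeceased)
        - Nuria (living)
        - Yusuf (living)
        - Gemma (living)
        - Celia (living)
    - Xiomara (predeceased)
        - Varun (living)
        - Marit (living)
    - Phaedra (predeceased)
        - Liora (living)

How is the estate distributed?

Mireille: €533,000; Quinn: €164,000; Zofia: €164,000; Zelie: €164,000; Wyatt: €164,000; Keturah: €164,000; Nell: €164,000; Nuria: €164,000; Yusuf: €164,000; Gemma: €164,000; Celia: €164,000; Varun: €164,000; Marit: €164,000; Liora: €164,000

Mireille takes one-fifth of €2,665,000 = €533,000. The remaining €2,132,000 passes to the descendants.
No child survives, so the initial division is made at the grandchildren's generation.
The descendants' portion (€2,132,000) is divided into 13 shares of €164,000: Quinn, Zofia, Zelie, Wyatt, Keturah, Nell, Nuria, Yusuf, Gemma, Celia, Varun, Marit, and Liora each take €164,000.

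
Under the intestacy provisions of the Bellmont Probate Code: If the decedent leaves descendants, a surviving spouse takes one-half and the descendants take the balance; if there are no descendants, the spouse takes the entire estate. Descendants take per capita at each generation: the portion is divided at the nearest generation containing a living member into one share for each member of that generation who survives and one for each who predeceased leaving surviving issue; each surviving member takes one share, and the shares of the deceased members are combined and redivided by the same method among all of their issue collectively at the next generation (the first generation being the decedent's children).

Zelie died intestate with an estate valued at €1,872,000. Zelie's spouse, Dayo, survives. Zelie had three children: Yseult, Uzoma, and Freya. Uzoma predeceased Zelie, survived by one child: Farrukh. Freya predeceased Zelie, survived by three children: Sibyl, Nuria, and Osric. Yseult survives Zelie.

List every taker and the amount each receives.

Dayo takes one-half of €1,872,000 = €936,000. The remaining €936,000 passes to the descendants.
The descendants' portion (€936,000) is divided at the children's generation into 3 shares of €312,000. Yseult takes €312,000. The 2 shares of the deceased (Uzoma and Freya) are combined into a pool of €624,000.
That pool (€624,000) is divided at the grandchildren's generation equally among Farrukh, Sibyl, Nuria, and Osric: €156,000 each.

Dayo: €936,000; Yseult: €312,000; Farrukh: €156,000; Sibyl: €156,000; Nuria: €156,000; Osric: €156,000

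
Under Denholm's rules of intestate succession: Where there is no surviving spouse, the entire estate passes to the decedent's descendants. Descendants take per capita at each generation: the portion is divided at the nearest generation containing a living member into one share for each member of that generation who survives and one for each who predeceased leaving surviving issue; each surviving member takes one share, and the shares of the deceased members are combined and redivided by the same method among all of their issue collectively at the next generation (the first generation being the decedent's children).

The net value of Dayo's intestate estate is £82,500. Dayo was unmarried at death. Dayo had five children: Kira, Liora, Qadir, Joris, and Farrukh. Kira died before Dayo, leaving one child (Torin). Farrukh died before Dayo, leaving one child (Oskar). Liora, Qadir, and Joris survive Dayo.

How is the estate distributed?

Torin: £16,500; Liora: £16,500; Qadir: £16,500; Joris: £16,500; Oskar: £16,500

The entire £82,500 passes to the descendants.
That amount (£82,500) is divided at the children's generation into 5 shares of £16,500. Liora, Qadir, and Joris each take £16,500. The 2 shares of the deceased (Kira and Farrukh) are combined into a pool of £33,000.
That pool (£33,000) is divided at the grandchildren's generation equally among Torin and Oskar: £16,500 each.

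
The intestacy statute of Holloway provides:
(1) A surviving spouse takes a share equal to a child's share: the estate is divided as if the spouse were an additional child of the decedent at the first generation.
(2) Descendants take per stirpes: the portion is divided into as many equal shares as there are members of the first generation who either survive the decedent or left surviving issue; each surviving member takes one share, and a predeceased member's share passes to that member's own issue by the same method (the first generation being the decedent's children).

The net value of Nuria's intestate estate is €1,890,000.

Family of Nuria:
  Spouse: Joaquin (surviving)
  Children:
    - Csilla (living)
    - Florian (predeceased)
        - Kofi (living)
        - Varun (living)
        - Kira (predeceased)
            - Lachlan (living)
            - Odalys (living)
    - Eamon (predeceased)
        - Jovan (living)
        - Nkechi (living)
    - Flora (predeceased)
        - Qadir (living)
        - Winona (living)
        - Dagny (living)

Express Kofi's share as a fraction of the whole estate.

The spouse counts as an additional share at the children's level, so there are 5 primary shares of €378,000. Joaquin takes one such share (€378,000).
The children's combined portion (€1,512,000) is divided into 4 shares of €378,000: Csilla takes €378,000; Florian's €378,000 share passes to Florian's issue; Eamon's €378,000 share passes to Eamon's issue; Flora's €378,000 share passes to Flora's issue.
Florian's share (€378,000) is divided into 3 shares of €126,000: Kofi and Varun each take €126,000; Kira's €126,000 share passes to Kira's issue.
Kira's share (€126,000) is divided into 2 shares of €63,000: Lachlan and Odalys each take €63,000.
Eamon's share (€378,000) is divided into 2 shares of €189,000: Jovan and Nkechi each take €189,000.
Flora's share (€378,000) is divided into 3 shares of €126,000: Qadir, Winona, and Dagny each take €126,000.

Kofi receives 1/15 of the estate.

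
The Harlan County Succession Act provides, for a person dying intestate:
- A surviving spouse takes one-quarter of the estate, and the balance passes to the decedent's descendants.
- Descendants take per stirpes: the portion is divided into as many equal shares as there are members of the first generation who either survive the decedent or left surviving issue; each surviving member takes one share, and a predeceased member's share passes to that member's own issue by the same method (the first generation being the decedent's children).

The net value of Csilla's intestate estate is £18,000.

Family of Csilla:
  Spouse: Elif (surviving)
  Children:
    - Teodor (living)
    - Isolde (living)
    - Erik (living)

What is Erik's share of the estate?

Erik receives £4,500.

Elif takes one-quarter of £18,000 = £4,500. The remaining £13,500 passes to the descendants.
The descendants' portion (£13,500) is divided into 3 shares of £4,500: Teodor, Isolde, and Erik each take £4,500.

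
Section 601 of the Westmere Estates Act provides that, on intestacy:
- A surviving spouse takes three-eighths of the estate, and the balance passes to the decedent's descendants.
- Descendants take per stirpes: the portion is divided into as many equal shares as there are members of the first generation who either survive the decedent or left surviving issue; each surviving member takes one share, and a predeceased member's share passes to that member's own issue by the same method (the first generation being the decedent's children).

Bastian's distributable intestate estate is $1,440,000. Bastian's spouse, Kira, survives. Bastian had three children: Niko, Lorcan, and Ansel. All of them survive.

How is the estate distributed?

Kira: $540,000; Niko: $300,000; Lorcan: $300,000; Ansel: $300,000

Kira takes three-eighths of $1,440,000 = $540,000. The remaining $900,000 passes to the descendants.
The descendants' portion ($900,000) is divided into 3 shares of $300,000: Niko, Lorcan, and Ansel each take $300,000.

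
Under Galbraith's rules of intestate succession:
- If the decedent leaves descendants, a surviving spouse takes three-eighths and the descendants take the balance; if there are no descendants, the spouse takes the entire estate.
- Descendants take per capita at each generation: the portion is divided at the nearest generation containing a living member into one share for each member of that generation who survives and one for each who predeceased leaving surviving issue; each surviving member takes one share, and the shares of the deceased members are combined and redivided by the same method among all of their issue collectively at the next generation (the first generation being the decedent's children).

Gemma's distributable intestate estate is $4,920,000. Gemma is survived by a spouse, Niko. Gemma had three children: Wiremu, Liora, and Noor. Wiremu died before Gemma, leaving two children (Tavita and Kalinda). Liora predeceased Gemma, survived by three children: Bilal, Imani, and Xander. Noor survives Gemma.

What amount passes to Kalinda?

Niko takes three-eighths of $4,920,000 = $1,845,000. The remaining $3,075,000 passes to the descendants.
The descendants' portion ($3,075,000) is divided at the children's generation into 3 shares of $1,025,000. Noor takes $1,025,000. The 2 shares of the deceased (Wiremu and Liora) are combined into a pool of $2,050,000.
That pool ($2,050,000) is divided at the grandchildren's generation equally among Tavita, Kalinda, Bilal, Imani, and Xander: $410,000 each.

Kalinda receives $410,000.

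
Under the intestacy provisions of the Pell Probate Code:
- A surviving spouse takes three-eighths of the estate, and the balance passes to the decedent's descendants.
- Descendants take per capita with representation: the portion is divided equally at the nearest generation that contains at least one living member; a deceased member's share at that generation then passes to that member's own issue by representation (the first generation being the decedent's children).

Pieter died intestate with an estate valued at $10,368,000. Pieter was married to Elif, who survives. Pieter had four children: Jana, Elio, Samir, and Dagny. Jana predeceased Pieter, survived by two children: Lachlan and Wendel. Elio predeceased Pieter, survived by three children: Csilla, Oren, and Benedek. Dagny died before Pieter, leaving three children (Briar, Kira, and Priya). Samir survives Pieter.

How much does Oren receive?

Oren receives $540,000.

Elif takes three-eighths of $10,368,000 = $3,888,000. The remaining $6,480,000 passes to the descendants.
The descendants' portion ($6,480,000) is divided into 4 shares of $1,620,000: Samir takes $1,620,000; Jana's $1,620,000 share passes to Jana's issue; Elio's $1,620,000 share passes to Elio's issue; Dagny's $1,620,000 share passes to Dagny's issue.
Jana's share ($1,620,000) is divided into 2 shares of $810,000: Lachlan and Wendel each take $810,000.
Elio's share ($1,620,000) is divided into 3 shares of $540,000: Csilla, Oren, and Benedek each take $540,000.
Dagny's share ($1,620,000) is divided into 3 shares of $540,000: Briar, Kira, and Priya each take $540,000.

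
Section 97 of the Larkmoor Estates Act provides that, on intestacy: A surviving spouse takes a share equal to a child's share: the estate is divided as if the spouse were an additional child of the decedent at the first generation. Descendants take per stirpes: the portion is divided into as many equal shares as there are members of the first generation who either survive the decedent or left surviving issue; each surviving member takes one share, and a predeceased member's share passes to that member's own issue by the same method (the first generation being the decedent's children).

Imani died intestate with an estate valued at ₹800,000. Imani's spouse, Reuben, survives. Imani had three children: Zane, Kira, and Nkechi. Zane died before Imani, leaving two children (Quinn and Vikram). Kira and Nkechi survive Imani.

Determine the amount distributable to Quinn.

Quinn receives ₹100,000.

The spouse counts as an additional share at the children's level, so there are 4 primary shares of ₹200,000. Reuben takes one such share (₹200,000).
The children's combined portion (₹600,000) is divided into 3 shares of ₹200,000: Kira and Nkechi each take ₹200,000; Zane's ₹200,000 share passes to Zane's issue.
Zane's share (₹200,000) is divided into 2 shares of ₹100,000: Quinn and Vikram each take ₹100,000.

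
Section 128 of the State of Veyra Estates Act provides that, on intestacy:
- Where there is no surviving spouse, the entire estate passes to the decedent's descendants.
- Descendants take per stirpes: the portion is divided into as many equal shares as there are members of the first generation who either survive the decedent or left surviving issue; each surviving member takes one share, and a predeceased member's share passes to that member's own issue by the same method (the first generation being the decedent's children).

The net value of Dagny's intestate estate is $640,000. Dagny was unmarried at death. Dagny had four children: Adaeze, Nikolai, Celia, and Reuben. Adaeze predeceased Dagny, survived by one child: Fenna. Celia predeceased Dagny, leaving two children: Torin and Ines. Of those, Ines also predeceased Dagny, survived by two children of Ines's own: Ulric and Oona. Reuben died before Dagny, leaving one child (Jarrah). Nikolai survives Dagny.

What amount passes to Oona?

The entire $640,000 passes to the descendants.
That amount ($640,000) is divided into 4 shares of $160,000: Nikolai takes $160,000; Adaeze's $160,000 share passes to Adaeze's issue; Celia's $160,000 share passes to Celia's issue; Reuben's $160,000 share passes to Reuben's issue.
Adaeze's share ($160,000) passes entirely to Fenna.
Celia's share ($160,000) is divided into 2 shares of $80,000: Torin takes $80,000; Ines's $80,000 share passes to Ines's issue.
Ines's share ($80,000) is divided into 2 shares of $40,000: Ulric and Oona each take $40,000.
Reuben's share ($160,000) passes entirely to Jarrah.

Oona receives $40,000.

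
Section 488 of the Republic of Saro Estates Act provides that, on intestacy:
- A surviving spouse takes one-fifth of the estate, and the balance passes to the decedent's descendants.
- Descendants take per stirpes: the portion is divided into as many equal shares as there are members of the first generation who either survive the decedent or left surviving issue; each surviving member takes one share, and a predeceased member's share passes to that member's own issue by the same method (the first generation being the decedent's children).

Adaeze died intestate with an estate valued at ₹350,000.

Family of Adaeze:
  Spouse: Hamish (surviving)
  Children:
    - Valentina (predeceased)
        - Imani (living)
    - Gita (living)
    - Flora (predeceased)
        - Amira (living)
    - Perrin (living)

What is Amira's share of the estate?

Amira receives ₹70,000.

Hamish takes one-fifth of ₹350,000 = ₹70,000. The remaining ₹280,000 passes to the descendants.
The descendants' portion (₹280,000) is divided into 4 shares of ₹70,000: Gita and Perrin each take ₹70,000; Valentina's ₹70,000 share passes to Valentina's issue; Flora's ₹70,000 share passes to Flora's issue.
Valentina's share (₹70,000) passes entirely to Imani.
Flora's share (₹70,000) passes entirely to Amira.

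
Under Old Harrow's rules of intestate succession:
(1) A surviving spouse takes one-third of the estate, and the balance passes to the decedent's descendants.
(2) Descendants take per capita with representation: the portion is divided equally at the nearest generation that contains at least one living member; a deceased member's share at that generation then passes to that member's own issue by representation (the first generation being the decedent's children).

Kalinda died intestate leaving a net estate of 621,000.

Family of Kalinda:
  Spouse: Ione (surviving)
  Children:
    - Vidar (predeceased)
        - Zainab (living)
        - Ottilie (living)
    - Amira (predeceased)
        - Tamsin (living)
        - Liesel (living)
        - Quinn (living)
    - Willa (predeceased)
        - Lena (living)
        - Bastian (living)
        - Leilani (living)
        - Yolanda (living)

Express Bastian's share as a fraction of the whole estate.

Bastian receives 2/27 of the estate.

Ione takes one-third of 621,000 = 207,000. The remaining 414,000 passes to the descendants.
No child survives, so the initial division is made at the grandchildren's generation.
The descendants' portion (414,000) is divided into 9 shares of 46,000: Zainab, Ottilie, Tamsin, Liesel, Quinn, Lena, Bastian, Leilani, and Yolanda each take 46,000.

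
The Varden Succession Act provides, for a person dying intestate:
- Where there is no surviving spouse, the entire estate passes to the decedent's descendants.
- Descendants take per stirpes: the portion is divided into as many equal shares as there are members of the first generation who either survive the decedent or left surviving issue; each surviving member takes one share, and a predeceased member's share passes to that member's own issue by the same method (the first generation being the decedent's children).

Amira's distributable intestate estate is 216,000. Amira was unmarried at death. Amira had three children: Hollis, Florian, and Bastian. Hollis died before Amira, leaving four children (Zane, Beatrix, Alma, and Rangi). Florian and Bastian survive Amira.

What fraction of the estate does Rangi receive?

Rangi receives 1/12 of the estate.

The entire 216,000 passes to the descendants.
That amount (216,000) is divided into 3 shares of 72,000: Florian and Bastian each take 72,000; Hollis's 72,000 share passes to Hollis's issue.
Hollis's share (72,000) is divided into 4 shares of 18,000: Zane, Beatrix, Alma, and Rangi each take 18,000.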